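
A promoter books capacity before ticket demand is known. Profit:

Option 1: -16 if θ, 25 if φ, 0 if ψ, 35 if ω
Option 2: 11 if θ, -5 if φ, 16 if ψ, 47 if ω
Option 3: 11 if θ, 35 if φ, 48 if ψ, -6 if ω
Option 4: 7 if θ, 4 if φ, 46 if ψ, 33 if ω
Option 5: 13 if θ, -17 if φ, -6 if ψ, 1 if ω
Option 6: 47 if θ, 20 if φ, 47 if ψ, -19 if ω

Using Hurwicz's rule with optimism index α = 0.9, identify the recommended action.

Option 1: 0.9·35 + 0.1·(-16) = 29.9
Option 2: 0.9·47 + 0.1·(-5) = 41.8
Option 3: 0.9·48 + 0.1·(-6) = 42.6
Option 4: 0.9·46 + 0.1·4 = 41.8
Option 5: 0.9·13 + 0.1·(-17) = 10
Option 6: 0.9·47 + 0.1·(-19) = 40.4
Highest Hurwicz score = 42.6 → Option 3.

Option 3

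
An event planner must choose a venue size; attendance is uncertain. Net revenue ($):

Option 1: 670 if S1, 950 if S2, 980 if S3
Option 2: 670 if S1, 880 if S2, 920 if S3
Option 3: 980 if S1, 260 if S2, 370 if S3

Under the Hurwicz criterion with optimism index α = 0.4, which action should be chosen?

Option 1: 0.4·980 + 0.6·670 = 794
Option 2: 0.4·920 + 0.6·670 = 770
Option 3: 0.4·980 + 0.6·260 = 548
Highest Hurwicz score = 794 → Option 1.

Option 1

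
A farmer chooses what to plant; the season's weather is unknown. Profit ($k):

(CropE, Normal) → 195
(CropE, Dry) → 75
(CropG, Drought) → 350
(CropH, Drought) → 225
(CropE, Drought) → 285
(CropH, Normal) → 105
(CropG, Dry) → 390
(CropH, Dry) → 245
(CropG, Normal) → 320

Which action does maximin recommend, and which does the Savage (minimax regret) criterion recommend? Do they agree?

maximin → CropG; minimax regret → CropG (agree)

Row minima: CropH=105, CropG=320, CropE=75
Best worst-case = 320 → CropG.
Column bests: Drought=350, Dry=390, Normal=320.
CropH regrets: 125, 145, 215 → max 215
CropG regrets: 0, 0, 0 → max 0
CropE regrets: 65, 315, 125 → max 315
Smallest max regret = 0 → CropG.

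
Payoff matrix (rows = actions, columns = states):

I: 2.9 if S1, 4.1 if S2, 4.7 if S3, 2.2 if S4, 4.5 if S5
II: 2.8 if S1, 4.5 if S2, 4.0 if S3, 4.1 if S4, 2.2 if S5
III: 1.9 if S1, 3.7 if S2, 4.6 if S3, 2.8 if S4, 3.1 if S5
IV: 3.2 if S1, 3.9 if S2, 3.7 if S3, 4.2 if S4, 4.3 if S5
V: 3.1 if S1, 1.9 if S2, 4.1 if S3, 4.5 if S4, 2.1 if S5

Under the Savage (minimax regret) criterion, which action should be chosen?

IV

Column bests: S1=3.2, S2=4.5, S3=4.7, S4=4.5, S5=4.5.
I regrets: 0.3, 0.4, 0.0, 2.3, 0.0 → max 2.3
II regrets: 0.4, 0.0, 0.7, 0.4, 2.3 → max 2.3
III regrets: 1.3, 0.8, 0.1, 1.7, 1.4 → max 1.7
IV regrets: 0.0, 0.6, 1.0, 0.3, 0.2 → max 1.0
V regrets: 0.1, 2.6, 0.6, 0.0, 2.4 → max 2.6
Smallest max regret = 1.0 → IV.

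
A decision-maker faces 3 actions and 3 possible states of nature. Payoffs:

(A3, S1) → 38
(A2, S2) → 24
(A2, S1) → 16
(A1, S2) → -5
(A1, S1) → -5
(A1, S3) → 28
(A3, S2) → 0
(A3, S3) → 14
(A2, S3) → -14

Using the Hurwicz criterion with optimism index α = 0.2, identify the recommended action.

A1: 0.2·28 + 0.8·(-5) = 1.6
A2: 0.2·24 + 0.8·(-14) = -6.4
A3: 0.2·38 + 0.8·0 = 7.6
Highest Hurwicz score = 7.6 → A3.

A3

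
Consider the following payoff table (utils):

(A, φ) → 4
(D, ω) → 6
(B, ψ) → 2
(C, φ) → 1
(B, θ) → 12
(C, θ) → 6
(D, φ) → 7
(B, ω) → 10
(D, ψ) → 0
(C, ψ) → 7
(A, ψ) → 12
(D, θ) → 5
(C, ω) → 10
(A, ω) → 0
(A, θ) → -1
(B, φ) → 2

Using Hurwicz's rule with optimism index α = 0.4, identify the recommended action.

B

A: 0.4·12 + 0.6·(-1) = 4.2
B: 0.4·12 + 0.6·2 = 6
C: 0.4·10 + 0.6·1 = 4.6
D: 0.4·7 + 0.6·0 = 2.8
Highest Hurwicz score = 6 → B.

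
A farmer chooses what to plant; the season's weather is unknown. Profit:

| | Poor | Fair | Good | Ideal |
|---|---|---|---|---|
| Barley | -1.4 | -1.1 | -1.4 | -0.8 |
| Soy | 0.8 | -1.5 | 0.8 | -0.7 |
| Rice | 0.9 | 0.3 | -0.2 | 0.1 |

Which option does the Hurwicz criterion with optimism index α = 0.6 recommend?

Rice

Barley: 0.6·(-0.8) + 0.4·(-1.4) = -1.04
Soy: 0.6·0.8 + 0.4·(-1.5) = -0.12
Rice: 0.6·0.9 + 0.4·(-0.2) = 0.46
Highest Hurwicz score = 0.46 → Rice.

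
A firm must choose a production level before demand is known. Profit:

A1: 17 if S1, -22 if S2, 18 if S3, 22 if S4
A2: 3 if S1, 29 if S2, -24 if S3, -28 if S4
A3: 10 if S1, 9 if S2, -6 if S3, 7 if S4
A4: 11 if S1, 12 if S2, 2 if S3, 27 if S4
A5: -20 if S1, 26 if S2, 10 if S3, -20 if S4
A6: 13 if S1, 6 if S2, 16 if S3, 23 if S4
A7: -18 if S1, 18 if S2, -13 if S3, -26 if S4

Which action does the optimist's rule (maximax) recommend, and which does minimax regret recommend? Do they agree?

maximax → A2; minimax regret → A4 (disagree)

Row maxima: A1=22, A2=29, A3=10, A4=27, A5=26, A6=23, A7=18
Best best-case = 29 → A2.
Column bests: S1=17, S2=29, S3=18, S4=27.
A1 regrets: 0, 51, 0, 5 → max 51
A2 regrets: 14, 0, 42, 55 → max 55
A3 regrets: 7, 20, 24, 20 → max 24
A4 regrets: 6, 17, 16, 0 → max 17
A5 regrets: 37, 3, 8, 47 → max 47
A6 regrets: 4, 23, 2, 4 → max 23
A7 regrets: 35, 11, 31, 53 → max 53
Smallest max regret = 17 → A4.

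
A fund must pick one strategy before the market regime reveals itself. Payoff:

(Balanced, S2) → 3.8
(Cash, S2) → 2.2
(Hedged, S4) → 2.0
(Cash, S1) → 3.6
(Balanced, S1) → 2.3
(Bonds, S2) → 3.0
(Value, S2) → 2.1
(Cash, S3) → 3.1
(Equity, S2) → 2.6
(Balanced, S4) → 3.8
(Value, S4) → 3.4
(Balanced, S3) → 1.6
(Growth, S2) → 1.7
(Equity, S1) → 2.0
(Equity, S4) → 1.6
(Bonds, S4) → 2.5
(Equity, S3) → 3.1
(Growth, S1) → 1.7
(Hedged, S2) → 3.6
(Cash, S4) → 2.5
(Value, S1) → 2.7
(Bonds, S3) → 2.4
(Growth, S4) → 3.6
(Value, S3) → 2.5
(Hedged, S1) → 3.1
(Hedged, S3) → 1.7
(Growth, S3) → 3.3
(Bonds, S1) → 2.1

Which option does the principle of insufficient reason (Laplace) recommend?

Row averages: Bonds=2.5, Equity=2.325, Value=2.675, Growth=2.575, Hedged=2.6, Cash=2.85, Balanced=2.875
Highest average = 2.875 → Balanced.

Balanced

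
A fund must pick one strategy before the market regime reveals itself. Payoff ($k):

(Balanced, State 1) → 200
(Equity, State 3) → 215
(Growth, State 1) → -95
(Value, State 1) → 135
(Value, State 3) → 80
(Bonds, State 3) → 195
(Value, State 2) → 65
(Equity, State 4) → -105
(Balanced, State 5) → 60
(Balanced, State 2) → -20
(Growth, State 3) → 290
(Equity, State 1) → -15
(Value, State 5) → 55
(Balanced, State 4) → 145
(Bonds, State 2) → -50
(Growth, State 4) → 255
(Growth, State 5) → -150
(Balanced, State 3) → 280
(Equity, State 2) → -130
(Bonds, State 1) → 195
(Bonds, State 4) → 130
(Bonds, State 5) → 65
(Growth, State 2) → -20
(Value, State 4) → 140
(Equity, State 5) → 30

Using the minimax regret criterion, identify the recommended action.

Balanced

Column bests: State 1=200, State 2=65, State 3=290, State 4=255, State 5=65.
Bonds regrets: 5, 115, 95, 125, 0 → max 125
Value regrets: 65, 0, 210, 115, 10 → max 210
Balanced regrets: 0, 85, 10, 110, 5 → max 110
Equity regrets: 215, 195, 75, 360, 35 → max 360
Growth regrets: 295, 85, 0, 0, 215 → max 295
Smallest max regret = 110 → Balanced.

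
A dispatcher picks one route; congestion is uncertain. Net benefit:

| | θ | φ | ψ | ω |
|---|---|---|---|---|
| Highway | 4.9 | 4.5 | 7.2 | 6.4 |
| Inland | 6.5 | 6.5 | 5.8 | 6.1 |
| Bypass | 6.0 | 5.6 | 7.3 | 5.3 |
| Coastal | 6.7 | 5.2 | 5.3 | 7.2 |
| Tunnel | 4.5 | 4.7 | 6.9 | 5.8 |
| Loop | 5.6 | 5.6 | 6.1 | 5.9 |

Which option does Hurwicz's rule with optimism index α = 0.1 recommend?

Highway: 0.1·7.2 + 0.9·4.5 = 4.77
Inland: 0.1·6.5 + 0.9·5.8 = 5.87
Bypass: 0.1·7.3 + 0.9·5.3 = 5.5
Coastal: 0.1·7.2 + 0.9·5.2 = 5.4
Tunnel: 0.1·6.9 + 0.9·4.5 = 4.74
Loop: 0.1·6.1 + 0.9·5.6 = 5.65
Highest Hurwicz score = 5.87 → Inland.

Inland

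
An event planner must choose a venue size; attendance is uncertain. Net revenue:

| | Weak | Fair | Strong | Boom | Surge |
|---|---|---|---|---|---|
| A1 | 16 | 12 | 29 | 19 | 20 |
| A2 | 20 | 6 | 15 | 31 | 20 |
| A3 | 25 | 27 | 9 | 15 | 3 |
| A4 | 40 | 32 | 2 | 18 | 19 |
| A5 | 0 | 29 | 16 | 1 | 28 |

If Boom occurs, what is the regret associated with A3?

16

Best payoff under Boom is 31.
Regret = 31 − 15 = 16.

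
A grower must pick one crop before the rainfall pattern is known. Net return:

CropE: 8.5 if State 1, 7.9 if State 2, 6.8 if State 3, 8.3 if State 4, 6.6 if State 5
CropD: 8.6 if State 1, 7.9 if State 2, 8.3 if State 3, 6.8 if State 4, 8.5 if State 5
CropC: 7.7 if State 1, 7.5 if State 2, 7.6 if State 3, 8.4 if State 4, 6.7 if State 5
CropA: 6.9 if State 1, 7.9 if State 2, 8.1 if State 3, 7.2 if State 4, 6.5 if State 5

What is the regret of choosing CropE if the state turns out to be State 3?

Best payoff under State 3 is 8.3.
Regret = 8.3 − 6.8 = 1.5.

1.5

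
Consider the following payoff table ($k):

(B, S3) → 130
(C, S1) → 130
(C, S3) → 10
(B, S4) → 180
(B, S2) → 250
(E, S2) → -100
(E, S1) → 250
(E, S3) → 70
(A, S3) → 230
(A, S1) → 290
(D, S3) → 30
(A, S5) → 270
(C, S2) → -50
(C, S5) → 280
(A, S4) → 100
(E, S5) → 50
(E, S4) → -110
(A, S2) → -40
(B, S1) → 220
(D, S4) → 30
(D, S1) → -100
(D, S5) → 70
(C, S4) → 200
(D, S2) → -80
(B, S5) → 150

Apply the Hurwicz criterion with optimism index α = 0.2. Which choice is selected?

B

A: 0.2·290 + 0.8·(-40) = 26
B: 0.2·250 + 0.8·130 = 154
C: 0.2·280 + 0.8·(-50) = 16
D: 0.2·70 + 0.8·(-100) = -66
E: 0.2·250 + 0.8·(-110) = -38
Highest Hurwicz score = 154 → B.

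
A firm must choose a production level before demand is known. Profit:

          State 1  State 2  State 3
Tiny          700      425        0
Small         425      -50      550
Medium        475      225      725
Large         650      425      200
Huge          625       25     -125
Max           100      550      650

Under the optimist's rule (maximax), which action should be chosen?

Row maxima: Tiny=700, Small=550, Medium=725, Large=650, Huge=625, Max=650
Best best-case = 725 → Medium.

Medium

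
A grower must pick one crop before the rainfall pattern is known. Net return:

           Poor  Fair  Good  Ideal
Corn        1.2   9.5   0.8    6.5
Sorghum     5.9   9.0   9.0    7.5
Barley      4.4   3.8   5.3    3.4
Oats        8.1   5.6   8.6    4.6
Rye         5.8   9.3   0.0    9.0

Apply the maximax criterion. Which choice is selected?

Corn

Row maxima: Corn=9.5, Sorghum=9.0, Barley=5.3, Oats=8.6, Rye=9.3
Best best-case = 9.5 → Corn.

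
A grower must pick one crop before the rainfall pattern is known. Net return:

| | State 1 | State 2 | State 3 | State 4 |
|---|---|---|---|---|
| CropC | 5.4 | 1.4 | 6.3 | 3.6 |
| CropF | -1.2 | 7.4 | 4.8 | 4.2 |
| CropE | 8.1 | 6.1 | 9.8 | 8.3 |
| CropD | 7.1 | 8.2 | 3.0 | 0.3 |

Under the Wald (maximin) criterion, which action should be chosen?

CropE

Row minima: CropC=1.4, CropF=-1.2, CropE=6.1, CropD=0.3
Best worst-case = 6.1 → CropE.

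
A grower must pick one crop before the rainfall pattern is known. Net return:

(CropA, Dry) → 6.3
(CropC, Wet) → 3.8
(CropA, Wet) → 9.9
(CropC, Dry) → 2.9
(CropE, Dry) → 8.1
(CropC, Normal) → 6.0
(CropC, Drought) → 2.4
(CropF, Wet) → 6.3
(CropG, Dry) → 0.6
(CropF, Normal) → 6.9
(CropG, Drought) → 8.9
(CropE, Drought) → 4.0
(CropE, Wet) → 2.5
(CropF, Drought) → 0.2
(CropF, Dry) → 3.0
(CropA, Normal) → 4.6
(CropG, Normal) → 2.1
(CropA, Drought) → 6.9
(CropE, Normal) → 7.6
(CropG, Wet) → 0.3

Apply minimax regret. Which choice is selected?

CropA

Column bests: Drought=8.9, Dry=8.1, Normal=7.6, Wet=9.9.
CropF regrets: 8.7, 5.1, 0.7, 3.6 → max 8.7
CropA regrets: 2.0, 1.8, 3.0, 0.0 → max 3.0
CropE regrets: 4.9, 0.0, 0.0, 7.4 → max 7.4
CropC regrets: 6.5, 5.2, 1.6, 6.1 → max 6.5
CropG regrets: 0.0, 7.5, 5.5, 9.6 → max 9.6
Smallest max regret = 3.0 → CropA.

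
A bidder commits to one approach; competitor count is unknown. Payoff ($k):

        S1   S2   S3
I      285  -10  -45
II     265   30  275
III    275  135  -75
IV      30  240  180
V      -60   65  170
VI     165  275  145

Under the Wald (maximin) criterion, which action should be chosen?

Row minima: I=-45, II=30, III=-75, IV=30, V=-60, VI=145
Best worst-case = 145 → VI.

VI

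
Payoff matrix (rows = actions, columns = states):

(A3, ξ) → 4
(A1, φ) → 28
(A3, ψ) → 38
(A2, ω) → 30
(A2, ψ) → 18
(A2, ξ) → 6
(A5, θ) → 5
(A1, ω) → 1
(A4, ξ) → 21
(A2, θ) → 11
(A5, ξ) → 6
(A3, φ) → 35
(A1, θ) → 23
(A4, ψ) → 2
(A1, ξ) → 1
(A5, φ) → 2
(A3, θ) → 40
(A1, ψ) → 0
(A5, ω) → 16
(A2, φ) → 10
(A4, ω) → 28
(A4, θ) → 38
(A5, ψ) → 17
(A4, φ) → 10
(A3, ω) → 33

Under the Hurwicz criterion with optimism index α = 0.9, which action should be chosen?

A3

A1: 0.9·28 + 0.1·0 = 25.2
A2: 0.9·30 + 0.1·6 = 27.6
A3: 0.9·40 + 0.1·4 = 36.4
A4: 0.9·38 + 0.1·2 = 34.4
A5: 0.9·17 + 0.1·2 = 15.5
Highest Hurwicz score = 36.4 → A3.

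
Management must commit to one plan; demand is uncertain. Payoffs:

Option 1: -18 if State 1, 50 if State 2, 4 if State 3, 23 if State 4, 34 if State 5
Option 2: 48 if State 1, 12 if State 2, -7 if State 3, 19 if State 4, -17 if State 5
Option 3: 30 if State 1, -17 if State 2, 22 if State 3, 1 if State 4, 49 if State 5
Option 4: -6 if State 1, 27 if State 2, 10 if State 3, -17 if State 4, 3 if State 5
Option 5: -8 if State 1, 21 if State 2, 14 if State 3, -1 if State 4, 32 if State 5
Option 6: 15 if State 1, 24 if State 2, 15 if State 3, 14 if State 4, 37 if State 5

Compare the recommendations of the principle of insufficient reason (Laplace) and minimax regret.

laplace → Option 6; minimax regret → Option 6 (agree)

Row averages: Option 1=18.6, Option 2=11, Option 3=17, Option 4=3.4, Option 5=11.6, Option 6=21
Highest average = 21 → Option 6.
Column bests: State 1=48, State 2=50, State 3=22, State 4=23, State 5=49.
Option 1 regrets: 66, 0, 18, 0, 15 → max 66
Option 2 regrets: 0, 38, 29, 4, 66 → max 66
Option 3 regrets: 18, 67, 0, 22, 0 → max 67
Option 4 regrets: 54, 23, 12, 40, 46 → max 54
Option 5 regrets: 56, 29, 8, 24, 17 → max 56
Option 6 regrets: 33, 26, 7, 9, 12 → max 33
Smallest max regret = 33 → Option 6.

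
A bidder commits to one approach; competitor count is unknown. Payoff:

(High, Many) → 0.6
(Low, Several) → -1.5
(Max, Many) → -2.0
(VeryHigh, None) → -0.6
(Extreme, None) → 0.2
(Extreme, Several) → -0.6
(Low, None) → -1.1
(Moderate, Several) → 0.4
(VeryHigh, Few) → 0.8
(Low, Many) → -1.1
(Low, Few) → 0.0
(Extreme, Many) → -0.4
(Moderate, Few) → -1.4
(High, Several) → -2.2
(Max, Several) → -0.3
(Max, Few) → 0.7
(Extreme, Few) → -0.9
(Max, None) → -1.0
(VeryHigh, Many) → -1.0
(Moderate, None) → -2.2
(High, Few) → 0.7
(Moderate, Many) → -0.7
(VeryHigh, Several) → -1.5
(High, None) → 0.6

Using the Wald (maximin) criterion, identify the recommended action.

Row minima: Low=-1.5, Moderate=-2.2, High=-2.2, VeryHigh=-1.5, Extreme=-0.9, Max=-2.0
Best worst-case = -0.9 → Extreme.

Extreme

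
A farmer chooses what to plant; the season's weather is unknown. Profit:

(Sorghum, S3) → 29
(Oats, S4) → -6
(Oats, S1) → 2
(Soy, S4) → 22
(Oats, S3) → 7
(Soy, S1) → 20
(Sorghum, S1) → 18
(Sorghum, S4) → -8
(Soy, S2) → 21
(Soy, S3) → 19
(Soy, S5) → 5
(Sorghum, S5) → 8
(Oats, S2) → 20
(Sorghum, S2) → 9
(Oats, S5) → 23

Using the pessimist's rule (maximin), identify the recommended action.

Row minima: Oats=-6, Sorghum=-8, Soy=5
Best worst-case = 5 → Soy.

Soy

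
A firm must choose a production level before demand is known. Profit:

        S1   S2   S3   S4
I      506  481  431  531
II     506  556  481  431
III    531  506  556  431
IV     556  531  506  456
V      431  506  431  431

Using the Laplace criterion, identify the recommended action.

IV

Row averages: I=487.25, II=493.5, III=506, IV=512.25, V=449.75
Highest average = 512.25 → IV.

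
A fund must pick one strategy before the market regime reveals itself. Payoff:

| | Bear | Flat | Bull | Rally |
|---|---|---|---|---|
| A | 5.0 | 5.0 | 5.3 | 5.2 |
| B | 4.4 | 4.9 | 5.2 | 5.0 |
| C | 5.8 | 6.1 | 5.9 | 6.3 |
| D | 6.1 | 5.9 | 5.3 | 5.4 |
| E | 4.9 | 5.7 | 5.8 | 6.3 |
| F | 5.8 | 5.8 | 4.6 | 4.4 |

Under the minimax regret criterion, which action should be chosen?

C

Column bests: Bear=6.1, Flat=6.1, Bull=5.9, Rally=6.3.
A regrets: 1.1, 1.1, 0.6, 1.1 → max 1.1
B regrets: 1.7, 1.2, 0.7, 1.3 → max 1.7
C regrets: 0.3, 0.0, 0.0, 0.0 → max 0.3
D regrets: 0.0, 0.2, 0.6, 0.9 → max 0.9
E regrets: 1.2, 0.4, 0.1, 0.0 → max 1.2
F regrets: 0.3, 0.3, 1.3, 1.9 → max 1.9
Smallest max regret = 0.3 → C.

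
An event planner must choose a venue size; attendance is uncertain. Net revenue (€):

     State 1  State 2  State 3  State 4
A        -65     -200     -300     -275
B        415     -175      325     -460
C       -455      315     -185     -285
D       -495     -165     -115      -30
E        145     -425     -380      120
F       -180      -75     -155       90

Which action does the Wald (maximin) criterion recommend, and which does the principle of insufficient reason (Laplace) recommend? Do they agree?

Row minima: A=-300, B=-460, C=-455, D=-495, E=-425, F=-180
Best worst-case = -180 → F.
Row averages: A=-210, B=26.25, C=-152.5, D=-201.25, E=-135, F=-80
Highest average = 26.25 → B.

maximin → F; laplace → B (disagree)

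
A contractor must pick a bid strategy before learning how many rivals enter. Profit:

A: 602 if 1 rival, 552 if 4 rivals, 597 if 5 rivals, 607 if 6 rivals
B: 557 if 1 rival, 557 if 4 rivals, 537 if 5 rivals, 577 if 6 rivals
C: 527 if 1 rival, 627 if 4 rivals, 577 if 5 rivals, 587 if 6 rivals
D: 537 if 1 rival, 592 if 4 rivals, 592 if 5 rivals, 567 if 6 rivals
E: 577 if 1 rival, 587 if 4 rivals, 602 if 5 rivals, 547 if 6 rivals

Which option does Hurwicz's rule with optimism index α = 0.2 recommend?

A: 0.2·607 + 0.8·552 = 563
B: 0.2·577 + 0.8·537 = 545
C: 0.2·627 + 0.8·527 = 547
D: 0.2·592 + 0.8·537 = 548
E: 0.2·602 + 0.8·547 = 558
Highest Hurwicz score = 563 → A.

A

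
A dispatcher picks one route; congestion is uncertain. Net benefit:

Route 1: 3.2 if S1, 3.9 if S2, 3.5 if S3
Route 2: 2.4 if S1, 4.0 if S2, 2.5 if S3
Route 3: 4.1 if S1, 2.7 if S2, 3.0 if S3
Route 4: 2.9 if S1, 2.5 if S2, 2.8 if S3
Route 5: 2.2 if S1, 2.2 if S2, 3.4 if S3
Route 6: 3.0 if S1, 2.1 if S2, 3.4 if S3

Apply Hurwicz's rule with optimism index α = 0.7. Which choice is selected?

Route 1: 0.7·3.9 + 0.3·3.2 = 3.69
Route 2: 0.7·4.0 + 0.3·2.4 = 3.52
Route 3: 0.7·4.1 + 0.3·2.7 = 3.68
Route 4: 0.7·2.9 + 0.3·2.5 = 2.78
Route 5: 0.7·3.4 + 0.3·2.2 = 3.04
Route 6: 0.7·3.4 + 0.3·2.1 = 3.01
Highest Hurwicz score = 3.69 → Route 1.

Route 1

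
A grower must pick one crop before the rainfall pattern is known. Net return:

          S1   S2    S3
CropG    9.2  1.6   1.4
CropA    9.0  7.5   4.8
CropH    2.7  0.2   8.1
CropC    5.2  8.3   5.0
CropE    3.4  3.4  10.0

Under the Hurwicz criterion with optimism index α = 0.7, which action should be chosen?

CropE

CropG: 0.7·9.2 + 0.3·1.4 = 6.86
CropA: 0.7·9.0 + 0.3·4.8 = 7.74
CropH: 0.7·8.1 + 0.3·0.2 = 5.73
CropC: 0.7·8.3 + 0.3·5.0 = 7.31
CropE: 0.7·10.0 + 0.3·3.4 = 8.02
Highest Hurwicz score = 8.02 → CropE.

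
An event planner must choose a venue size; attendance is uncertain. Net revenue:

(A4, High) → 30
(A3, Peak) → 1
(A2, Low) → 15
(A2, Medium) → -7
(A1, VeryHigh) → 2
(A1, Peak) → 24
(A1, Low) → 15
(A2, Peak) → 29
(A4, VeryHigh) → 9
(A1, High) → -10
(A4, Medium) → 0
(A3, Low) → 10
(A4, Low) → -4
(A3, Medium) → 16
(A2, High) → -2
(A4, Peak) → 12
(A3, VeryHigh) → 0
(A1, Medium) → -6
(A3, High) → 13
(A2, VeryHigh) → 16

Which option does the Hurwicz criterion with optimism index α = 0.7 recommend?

A4

A1: 0.7·24 + 0.3·(-10) = 13.8
A2: 0.7·29 + 0.3·(-7) = 18.2
A3: 0.7·16 + 0.3·0 = 11.2
A4: 0.7·30 + 0.3·(-4) = 19.8
Highest Hurwicz score = 19.8 → A4.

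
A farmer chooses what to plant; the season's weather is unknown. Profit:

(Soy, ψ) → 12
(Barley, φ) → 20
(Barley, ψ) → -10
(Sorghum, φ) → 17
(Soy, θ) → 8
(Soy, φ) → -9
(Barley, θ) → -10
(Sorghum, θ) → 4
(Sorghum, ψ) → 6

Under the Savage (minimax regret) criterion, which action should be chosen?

Sorghum

Column bests: θ=8, φ=20, ψ=12.
Sorghum regrets: 4, 3, 6 → max 6
Soy regrets: 0, 29, 0 → max 29
Barley regrets: 18, 0, 22 → max 22
Smallest max regret = 6 → Sorghum.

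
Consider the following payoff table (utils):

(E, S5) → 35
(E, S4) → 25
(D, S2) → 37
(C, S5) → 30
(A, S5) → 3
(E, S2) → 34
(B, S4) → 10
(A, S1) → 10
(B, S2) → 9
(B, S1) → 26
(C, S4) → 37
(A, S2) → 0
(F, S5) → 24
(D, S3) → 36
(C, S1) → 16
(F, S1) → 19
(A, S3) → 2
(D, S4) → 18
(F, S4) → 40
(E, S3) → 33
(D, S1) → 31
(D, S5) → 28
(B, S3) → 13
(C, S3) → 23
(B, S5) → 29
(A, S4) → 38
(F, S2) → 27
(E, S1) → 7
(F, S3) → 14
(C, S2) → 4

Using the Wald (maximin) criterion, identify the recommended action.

Row minima: A=0, B=9, C=4, D=18, E=7, F=14
Best worst-case = 18 → D.

D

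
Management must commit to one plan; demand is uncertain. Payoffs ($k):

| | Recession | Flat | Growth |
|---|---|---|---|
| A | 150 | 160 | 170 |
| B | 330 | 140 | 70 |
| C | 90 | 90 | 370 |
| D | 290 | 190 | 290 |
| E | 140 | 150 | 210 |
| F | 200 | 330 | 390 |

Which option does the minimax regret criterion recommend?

F

Column bests: Recession=330, Flat=330, Growth=390.
A regrets: 180, 170, 220 → max 220
B regrets: 0, 190, 320 → max 320
C regrets: 240, 240, 20 → max 240
D regrets: 40, 140, 100 → max 140
E regrets: 190, 180, 180 → max 190
F regrets: 130, 0, 0 → max 130
Smallest max regret = 130 → F.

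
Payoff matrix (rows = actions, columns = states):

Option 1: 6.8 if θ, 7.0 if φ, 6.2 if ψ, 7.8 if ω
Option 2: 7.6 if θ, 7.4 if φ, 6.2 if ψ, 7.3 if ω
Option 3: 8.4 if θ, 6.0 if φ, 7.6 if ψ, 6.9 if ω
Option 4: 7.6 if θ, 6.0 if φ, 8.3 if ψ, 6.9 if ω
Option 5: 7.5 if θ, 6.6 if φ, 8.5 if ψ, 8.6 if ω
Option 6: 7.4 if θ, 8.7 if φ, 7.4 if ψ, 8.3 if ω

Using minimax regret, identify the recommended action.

Option 6

Column bests: θ=8.4, φ=8.7, ψ=8.5, ω=8.6.
Option 1 regrets: 1.6, 1.7, 2.3, 0.8 → max 2.3
Option 2 regrets: 0.8, 1.3, 2.3, 1.3 → max 2.3
Option 3 regrets: 0.0, 2.7, 0.9, 1.7 → max 2.7
Option 4 regrets: 0.8, 2.7, 0.2, 1.7 → max 2.7
Option 5 regrets: 0.9, 2.1, 0.0, 0.0 → max 2.1
Option 6 regrets: 1.0, 0.0, 1.1, 0.3 → max 1.1
Smallest max regret = 1.1 → Option 6.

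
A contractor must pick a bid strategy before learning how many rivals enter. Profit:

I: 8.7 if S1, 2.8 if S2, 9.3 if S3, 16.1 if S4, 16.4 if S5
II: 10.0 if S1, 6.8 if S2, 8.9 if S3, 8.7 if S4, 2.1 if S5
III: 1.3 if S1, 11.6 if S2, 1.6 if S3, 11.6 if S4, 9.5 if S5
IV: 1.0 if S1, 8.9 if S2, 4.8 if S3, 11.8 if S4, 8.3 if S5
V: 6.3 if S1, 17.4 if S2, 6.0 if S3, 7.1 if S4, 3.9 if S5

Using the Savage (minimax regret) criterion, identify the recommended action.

Column bests: S1=10.0, S2=17.4, S3=9.3, S4=16.1, S5=16.4.
I regrets: 1.3, 14.6, 0.0, 0.0, 0.0 → max 14.6
II regrets: 0.0, 10.6, 0.4, 7.4, 14.3 → max 14.3
III regrets: 8.7, 5.8, 7.7, 4.5, 6.9 → max 8.7
IV regrets: 9.0, 8.5, 4.5, 4.3, 8.1 → max 9.0
V regrets: 3.7, 0.0, 3.3, 9.0, 12.5 → max 12.5
Smallest max regret = 8.7 → III.

III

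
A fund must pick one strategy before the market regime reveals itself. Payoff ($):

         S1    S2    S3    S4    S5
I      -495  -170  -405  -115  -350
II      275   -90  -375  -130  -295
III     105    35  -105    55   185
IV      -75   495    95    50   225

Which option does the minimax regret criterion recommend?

IV

Column bests: S1=275, S2=495, S3=95, S4=55, S5=225.
I regrets: 770, 665, 500, 170, 575 → max 770
II regrets: 0, 585, 470, 185, 520 → max 585
III regrets: 170, 460, 200, 0, 40 → max 460
IV regrets: 350, 0, 0, 5, 0 → max 350
Smallest max regret = 350 → IV.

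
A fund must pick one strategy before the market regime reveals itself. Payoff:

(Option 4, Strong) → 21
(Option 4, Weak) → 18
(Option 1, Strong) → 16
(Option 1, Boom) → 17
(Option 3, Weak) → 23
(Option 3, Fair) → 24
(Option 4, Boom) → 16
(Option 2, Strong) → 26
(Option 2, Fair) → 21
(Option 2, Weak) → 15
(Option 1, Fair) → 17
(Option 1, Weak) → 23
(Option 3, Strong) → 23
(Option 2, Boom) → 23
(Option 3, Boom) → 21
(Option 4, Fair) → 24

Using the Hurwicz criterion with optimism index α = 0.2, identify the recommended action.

Option 3

Option 1: 0.2·23 + 0.8·16 = 17.4
Option 2: 0.2·26 + 0.8·15 = 17.2
Option 3: 0.2·24 + 0.8·21 = 21.6
Option 4: 0.2·24 + 0.8·16 = 17.6
Highest Hurwicz score = 21.6 → Option 3.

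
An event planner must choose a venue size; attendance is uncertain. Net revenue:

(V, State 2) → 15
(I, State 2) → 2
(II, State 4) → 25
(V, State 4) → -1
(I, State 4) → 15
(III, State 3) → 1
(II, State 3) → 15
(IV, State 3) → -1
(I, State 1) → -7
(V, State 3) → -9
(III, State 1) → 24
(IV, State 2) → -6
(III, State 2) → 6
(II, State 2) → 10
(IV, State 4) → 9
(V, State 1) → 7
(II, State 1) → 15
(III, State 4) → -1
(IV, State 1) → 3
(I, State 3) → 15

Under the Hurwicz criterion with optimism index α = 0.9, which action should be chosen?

II

I: 0.9·15 + 0.1·(-7) = 12.8
II: 0.9·25 + 0.1·10 = 23.5
III: 0.9·24 + 0.1·(-1) = 21.5
IV: 0.9·9 + 0.1·(-6) = 7.5
V: 0.9·15 + 0.1·(-9) = 12.6
Highest Hurwicz score = 23.5 → II.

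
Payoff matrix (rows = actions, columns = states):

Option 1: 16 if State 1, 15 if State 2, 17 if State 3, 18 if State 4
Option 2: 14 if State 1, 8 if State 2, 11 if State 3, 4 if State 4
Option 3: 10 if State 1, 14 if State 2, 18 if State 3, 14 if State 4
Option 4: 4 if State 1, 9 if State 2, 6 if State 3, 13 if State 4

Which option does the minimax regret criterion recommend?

Column bests: State 1=16, State 2=15, State 3=18, State 4=18.
Option 1 regrets: 0, 0, 1, 0 → max 1
Option 2 regrets: 2, 7, 7, 14 → max 14
Option 3 regrets: 6, 1, 0, 4 → max 6
Option 4 regrets: 12, 6, 12, 5 → max 12
Smallest max regret = 1 → Option 1.

Option 1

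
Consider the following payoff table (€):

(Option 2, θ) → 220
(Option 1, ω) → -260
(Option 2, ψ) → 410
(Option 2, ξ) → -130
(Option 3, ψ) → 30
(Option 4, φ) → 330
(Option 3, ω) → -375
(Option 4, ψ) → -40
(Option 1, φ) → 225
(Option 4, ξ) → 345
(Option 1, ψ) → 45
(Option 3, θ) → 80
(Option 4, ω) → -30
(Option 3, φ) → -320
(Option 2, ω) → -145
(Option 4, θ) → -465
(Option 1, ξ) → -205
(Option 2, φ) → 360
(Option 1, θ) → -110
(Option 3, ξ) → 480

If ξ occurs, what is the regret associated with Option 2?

610

Best payoff under ξ is 480.
Regret = 480 − (-130) = 610.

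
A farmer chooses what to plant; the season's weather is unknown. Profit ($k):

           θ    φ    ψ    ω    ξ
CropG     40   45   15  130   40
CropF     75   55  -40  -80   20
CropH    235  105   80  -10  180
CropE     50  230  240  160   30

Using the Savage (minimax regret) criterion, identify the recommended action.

CropH

Column bests: θ=235, φ=230, ψ=240, ω=160, ξ=180.
CropG regrets: 195, 185, 225, 30, 140 → max 225
CropF regrets: 160, 175, 280, 240, 160 → max 280
CropH regrets: 0, 125, 160, 170, 0 → max 170
CropE regrets: 185, 0, 0, 0, 150 → max 185
Smallest max regret = 170 → CropH.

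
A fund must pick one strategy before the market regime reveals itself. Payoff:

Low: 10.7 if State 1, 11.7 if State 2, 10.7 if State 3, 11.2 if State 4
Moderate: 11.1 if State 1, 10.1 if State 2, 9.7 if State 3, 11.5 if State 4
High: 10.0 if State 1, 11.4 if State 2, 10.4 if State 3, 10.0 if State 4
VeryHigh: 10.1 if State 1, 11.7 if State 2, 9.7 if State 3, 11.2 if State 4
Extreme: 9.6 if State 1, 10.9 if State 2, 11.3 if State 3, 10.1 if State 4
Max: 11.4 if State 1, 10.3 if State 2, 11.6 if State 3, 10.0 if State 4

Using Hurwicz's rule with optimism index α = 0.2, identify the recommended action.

Low

Low: 0.2·11.7 + 0.8·10.7 = 10.9
Moderate: 0.2·11.5 + 0.8·9.7 = 10.06
High: 0.2·11.4 + 0.8·10.0 = 10.28
VeryHigh: 0.2·11.7 + 0.8·9.7 = 10.1
Extreme: 0.2·11.3 + 0.8·9.6 = 9.94
Max: 0.2·11.6 + 0.8·10.0 = 10.32
Highest Hurwicz score = 10.9 → Low.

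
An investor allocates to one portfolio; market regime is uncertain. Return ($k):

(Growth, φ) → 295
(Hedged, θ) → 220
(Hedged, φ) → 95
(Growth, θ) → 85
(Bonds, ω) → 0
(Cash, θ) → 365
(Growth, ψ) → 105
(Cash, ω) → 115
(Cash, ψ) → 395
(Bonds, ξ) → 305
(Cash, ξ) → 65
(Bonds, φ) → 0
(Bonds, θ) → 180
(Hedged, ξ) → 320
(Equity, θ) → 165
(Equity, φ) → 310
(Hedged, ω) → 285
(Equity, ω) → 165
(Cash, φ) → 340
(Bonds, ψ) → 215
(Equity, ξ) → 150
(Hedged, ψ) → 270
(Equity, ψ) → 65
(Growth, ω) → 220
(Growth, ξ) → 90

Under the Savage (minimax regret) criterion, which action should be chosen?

Column bests: θ=365, φ=340, ψ=395, ω=285, ξ=320.
Equity regrets: 200, 30, 330, 120, 170 → max 330
Hedged regrets: 145, 245, 125, 0, 0 → max 245
Cash regrets: 0, 0, 0, 170, 255 → max 255
Growth regrets: 280, 45, 290, 65, 230 → max 290
Bonds regrets: 185, 340, 180, 285, 15 → max 340
Smallest max regret = 245 → Hedged.

Hedged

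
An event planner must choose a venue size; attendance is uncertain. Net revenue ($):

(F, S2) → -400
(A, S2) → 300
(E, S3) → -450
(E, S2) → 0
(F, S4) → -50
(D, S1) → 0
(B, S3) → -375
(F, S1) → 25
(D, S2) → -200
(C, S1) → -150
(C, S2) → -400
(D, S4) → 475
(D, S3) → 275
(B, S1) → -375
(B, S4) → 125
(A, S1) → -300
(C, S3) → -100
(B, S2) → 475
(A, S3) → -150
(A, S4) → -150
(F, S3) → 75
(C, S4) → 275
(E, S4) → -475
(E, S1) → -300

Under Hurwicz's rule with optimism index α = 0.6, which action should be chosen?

A: 0.6·300 + 0.4·(-300) = 60
B: 0.6·475 + 0.4·(-375) = 135
C: 0.6·275 + 0.4·(-400) = 5
D: 0.6·475 + 0.4·(-200) = 205
E: 0.6·0 + 0.4·(-475) = -190
F: 0.6·75 + 0.4·(-400) = -115
Highest Hurwicz score = 205 → D.

D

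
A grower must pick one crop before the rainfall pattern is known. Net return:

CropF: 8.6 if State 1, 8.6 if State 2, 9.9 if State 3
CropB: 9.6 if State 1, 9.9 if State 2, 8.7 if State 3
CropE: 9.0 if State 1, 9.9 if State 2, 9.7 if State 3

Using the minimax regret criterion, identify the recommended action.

Column bests: State 1=9.6, State 2=9.9, State 3=9.9.
CropF regrets: 1.0, 1.3, 0.0 → max 1.3
CropB regrets: 0.0, 0.0, 1.2 → max 1.2
CropE regrets: 0.6, 0.0, 0.2 → max 0.6
Smallest max regret = 0.6 → CropE.

CropE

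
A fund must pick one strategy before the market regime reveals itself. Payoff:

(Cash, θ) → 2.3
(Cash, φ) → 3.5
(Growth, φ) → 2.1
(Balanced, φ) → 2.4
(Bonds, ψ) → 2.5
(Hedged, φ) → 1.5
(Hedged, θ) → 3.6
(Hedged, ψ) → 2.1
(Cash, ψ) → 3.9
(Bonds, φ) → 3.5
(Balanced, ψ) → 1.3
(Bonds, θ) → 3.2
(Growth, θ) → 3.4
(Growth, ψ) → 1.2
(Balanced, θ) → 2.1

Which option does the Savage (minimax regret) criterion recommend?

Cash

Column bests: θ=3.6, φ=3.5, ψ=3.9.
Bonds regrets: 0.4, 0.0, 1.4 → max 1.4
Balanced regrets: 1.5, 1.1, 2.6 → max 2.6
Cash regrets: 1.3, 0.0, 0.0 → max 1.3
Hedged regrets: 0.0, 2.0, 1.8 → max 2.0
Growth regrets: 0.2, 1.4, 2.7 → max 2.7
Smallest max regret = 1.3 → Cash.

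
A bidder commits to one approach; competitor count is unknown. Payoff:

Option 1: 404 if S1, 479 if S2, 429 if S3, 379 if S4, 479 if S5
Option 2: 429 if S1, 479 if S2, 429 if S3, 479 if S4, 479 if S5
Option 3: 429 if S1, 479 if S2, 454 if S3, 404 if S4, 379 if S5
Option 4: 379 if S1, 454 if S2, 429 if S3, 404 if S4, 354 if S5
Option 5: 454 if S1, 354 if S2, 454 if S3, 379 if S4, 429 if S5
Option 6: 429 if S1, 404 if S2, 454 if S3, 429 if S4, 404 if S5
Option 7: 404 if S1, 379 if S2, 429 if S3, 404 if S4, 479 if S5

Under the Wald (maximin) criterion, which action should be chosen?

Row minima: Option 1=379, Option 2=429, Option 3=379, Option 4=354, Option 5=354, Option 6=404, Option 7=379
Best worst-case = 429 → Option 2.

Option 2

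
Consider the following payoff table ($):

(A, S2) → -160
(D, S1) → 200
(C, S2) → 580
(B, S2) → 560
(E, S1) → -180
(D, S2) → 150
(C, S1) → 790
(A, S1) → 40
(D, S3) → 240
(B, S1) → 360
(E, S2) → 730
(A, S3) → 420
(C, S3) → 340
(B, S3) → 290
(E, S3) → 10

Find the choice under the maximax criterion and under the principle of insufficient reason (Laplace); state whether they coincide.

Row maxima: A=420, B=560, C=790, D=240, E=730
Best best-case = 790 → C.
Row averages: A=100, B=1210/3, C=570, D=590/3, E=560/3
Highest average = 570 → C.

maximax → C; laplace → C (agree)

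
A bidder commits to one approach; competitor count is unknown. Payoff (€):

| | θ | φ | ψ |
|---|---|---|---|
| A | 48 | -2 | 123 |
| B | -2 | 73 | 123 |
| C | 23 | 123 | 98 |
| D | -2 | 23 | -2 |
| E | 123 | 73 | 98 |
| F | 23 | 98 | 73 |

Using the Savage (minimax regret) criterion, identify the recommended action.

Column bests: θ=123, φ=123, ψ=123.
A regrets: 75, 125, 0 → max 125
B regrets: 125, 50, 0 → max 125
C regrets: 100, 0, 25 → max 100
D regrets: 125, 100, 125 → max 125
E regrets: 0, 50, 25 → max 50
F regrets: 100, 25, 50 → max 100
Smallest max regret = 50 → E.

E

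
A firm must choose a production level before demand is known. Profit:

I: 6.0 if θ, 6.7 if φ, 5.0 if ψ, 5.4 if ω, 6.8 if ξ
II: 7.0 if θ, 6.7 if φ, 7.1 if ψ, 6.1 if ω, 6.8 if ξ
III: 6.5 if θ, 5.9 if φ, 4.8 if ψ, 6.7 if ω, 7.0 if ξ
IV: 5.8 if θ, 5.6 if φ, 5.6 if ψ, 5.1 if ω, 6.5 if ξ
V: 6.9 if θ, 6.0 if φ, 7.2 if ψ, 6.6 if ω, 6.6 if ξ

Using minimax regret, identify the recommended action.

Column bests: θ=7.0, φ=6.7, ψ=7.2, ω=6.7, ξ=7.0.
I regrets: 1.0, 0.0, 2.2, 1.3, 0.2 → max 2.2
II regrets: 0.0, 0.0, 0.1, 0.6, 0.2 → max 0.6
III regrets: 0.5, 0.8, 2.4, 0.0, 0.0 → max 2.4
IV regrets: 1.2, 1.1, 1.6, 1.6, 0.5 → max 1.6
V regrets: 0.1, 0.7, 0.0, 0.1, 0.4 → max 0.7
Smallest max regret = 0.6 → II.

II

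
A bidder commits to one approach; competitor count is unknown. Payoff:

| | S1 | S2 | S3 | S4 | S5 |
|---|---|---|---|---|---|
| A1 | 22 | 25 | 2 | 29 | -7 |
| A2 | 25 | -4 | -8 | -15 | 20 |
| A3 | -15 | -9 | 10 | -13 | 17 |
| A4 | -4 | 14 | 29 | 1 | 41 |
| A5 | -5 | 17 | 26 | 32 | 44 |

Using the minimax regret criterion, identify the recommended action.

Column bests: S1=25, S2=25, S3=29, S4=32, S5=44.
A1 regrets: 3, 0, 27, 3, 51 → max 51
A2 regrets: 0, 29, 37, 47, 24 → max 47
A3 regrets: 40, 34, 19, 45, 27 → max 45
A4 regrets: 29, 11, 0, 31, 3 → max 31
A5 regrets: 30, 8, 3, 0, 0 → max 30
Smallest max regret = 30 → A5.

A5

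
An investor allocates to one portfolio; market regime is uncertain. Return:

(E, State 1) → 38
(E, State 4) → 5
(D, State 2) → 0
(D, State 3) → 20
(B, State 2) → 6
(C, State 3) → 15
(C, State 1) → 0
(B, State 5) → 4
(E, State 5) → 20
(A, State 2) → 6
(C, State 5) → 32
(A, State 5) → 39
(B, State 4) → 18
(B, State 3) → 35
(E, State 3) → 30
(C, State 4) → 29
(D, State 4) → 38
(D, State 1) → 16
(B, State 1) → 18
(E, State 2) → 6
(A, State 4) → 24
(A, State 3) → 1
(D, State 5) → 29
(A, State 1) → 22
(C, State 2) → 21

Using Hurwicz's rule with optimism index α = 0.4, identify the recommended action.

E

A: 0.4·39 + 0.6·1 = 16.2
B: 0.4·35 + 0.6·4 = 16.4
C: 0.4·32 + 0.6·0 = 12.8
D: 0.4·38 + 0.6·0 = 15.2
E: 0.4·38 + 0.6·5 = 18.2
Highest Hurwicz score = 18.2 → E.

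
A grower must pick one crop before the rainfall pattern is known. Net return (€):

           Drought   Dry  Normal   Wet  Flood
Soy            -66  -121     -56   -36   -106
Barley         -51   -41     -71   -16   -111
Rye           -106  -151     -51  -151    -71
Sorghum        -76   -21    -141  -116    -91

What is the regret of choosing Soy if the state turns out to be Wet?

Best payoff under Wet is -16.
Regret = -16 − (-36) = 20.

20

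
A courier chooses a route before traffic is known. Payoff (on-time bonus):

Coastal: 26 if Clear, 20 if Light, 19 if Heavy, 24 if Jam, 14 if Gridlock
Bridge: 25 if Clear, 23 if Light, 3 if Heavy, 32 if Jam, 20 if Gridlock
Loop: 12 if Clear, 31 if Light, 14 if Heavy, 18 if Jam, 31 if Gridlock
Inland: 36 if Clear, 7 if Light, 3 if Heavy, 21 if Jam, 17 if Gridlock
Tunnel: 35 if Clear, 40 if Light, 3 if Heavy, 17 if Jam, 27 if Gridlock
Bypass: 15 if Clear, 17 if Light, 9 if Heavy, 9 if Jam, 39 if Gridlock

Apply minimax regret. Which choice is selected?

Column bests: Clear=36, Light=40, Heavy=19, Jam=32, Gridlock=39.
Coastal regrets: 10, 20, 0, 8, 25 → max 25
Bridge regrets: 11, 17, 16, 0, 19 → max 19
Loop regrets: 24, 9, 5, 14, 8 → max 24
Inland regrets: 0, 33, 16, 11, 22 → max 33
Tunnel regrets: 1, 0, 16, 15, 12 → max 16
Bypass regrets: 21, 23, 10, 23, 0 → max 23
Smallest max regret = 16 → Tunnel.

Tunnel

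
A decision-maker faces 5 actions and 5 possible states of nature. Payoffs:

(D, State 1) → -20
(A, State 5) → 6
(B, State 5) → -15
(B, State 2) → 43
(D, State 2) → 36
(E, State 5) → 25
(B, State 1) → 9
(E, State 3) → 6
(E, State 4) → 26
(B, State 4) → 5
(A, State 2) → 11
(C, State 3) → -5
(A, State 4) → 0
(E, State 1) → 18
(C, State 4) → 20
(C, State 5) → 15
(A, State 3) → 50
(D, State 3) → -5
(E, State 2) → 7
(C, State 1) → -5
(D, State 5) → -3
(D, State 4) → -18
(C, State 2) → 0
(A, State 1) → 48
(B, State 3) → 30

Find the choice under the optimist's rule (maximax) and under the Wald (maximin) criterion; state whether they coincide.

maximax → A; maximin → E (disagree)

Row maxima: A=50, B=43, C=20, D=36, E=26
Best best-case = 50 → A.
Row minima: A=0, B=-15, C=-5, D=-20, E=6
Best worst-case = 6 → E.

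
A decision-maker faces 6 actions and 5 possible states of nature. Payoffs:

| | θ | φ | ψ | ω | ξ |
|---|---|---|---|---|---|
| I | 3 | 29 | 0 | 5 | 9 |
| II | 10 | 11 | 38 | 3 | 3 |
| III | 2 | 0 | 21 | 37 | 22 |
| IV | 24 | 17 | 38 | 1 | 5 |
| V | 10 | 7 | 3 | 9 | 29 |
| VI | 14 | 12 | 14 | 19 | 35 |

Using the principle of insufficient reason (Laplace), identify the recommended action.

Row averages: I=9.2, II=13, III=16.4, IV=17, V=11.6, VI=18.8
Highest average = 18.8 → VI.

VI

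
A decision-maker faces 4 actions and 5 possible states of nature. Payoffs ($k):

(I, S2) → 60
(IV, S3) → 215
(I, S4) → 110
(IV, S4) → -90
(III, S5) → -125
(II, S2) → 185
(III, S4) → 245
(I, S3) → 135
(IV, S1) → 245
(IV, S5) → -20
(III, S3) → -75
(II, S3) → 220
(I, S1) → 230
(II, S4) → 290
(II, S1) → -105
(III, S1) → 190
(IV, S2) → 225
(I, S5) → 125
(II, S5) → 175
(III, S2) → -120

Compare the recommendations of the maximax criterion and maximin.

maximax → II; maximin → I (disagree)

Row maxima: I=230, II=290, III=245, IV=245
Best best-case = 290 → II.
Row minima: I=60, II=-105, III=-125, IV=-90
Best worst-case = 60 → I.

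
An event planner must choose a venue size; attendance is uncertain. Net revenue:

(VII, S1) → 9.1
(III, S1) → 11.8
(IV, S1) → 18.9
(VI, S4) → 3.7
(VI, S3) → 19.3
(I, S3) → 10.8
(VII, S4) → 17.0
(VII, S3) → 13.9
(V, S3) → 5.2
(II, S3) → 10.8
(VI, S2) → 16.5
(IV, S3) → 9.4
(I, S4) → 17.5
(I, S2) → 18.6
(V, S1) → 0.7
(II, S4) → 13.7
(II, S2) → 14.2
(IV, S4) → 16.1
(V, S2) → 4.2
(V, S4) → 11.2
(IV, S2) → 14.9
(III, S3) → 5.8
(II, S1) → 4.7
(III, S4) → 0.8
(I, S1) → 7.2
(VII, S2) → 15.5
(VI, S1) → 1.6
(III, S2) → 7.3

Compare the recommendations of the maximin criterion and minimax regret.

Row minima: I=7.2, II=4.7, III=0.8, IV=9.4, V=0.7, VI=1.6, VII=9.1
Best worst-case = 9.4 → IV.
Column bests: S1=18.9, S2=18.6, S3=19.3, S4=17.5.
I regrets: 11.7, 0.0, 8.5, 0.0 → max 11.7
II regrets: 14.2, 4.4, 8.5, 3.8 → max 14.2
III regrets: 7.1, 11.3, 13.5, 16.7 → max 16.7
IV regrets: 0.0, 3.7, 9.9, 1.4 → max 9.9
V regrets: 18.2, 14.4, 14.1, 6.3 → max 18.2
VI regrets: 17.3, 2.1, 0.0, 13.8 → max 17.3
VII regrets: 9.8, 3.1, 5.4, 0.5 → max 9.8
Smallest max regret = 9.8 → VII.

maximin → IV; minimax regret → VII (disagree)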